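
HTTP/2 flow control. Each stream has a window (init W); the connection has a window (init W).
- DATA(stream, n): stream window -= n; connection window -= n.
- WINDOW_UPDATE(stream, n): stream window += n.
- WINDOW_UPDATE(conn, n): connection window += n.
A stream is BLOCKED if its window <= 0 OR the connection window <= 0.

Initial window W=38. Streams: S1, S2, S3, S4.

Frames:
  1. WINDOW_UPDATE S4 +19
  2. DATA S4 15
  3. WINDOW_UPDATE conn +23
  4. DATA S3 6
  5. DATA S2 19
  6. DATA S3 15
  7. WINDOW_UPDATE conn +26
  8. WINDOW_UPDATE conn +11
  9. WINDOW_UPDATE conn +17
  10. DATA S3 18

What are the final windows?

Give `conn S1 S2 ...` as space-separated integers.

Answer: 42 38 19 -1 42

Derivation:
Op 1: conn=38 S1=38 S2=38 S3=38 S4=57 blocked=[]
Op 2: conn=23 S1=38 S2=38 S3=38 S4=42 blocked=[]
Op 3: conn=46 S1=38 S2=38 S3=38 S4=42 blocked=[]
Op 4: conn=40 S1=38 S2=38 S3=32 S4=42 blocked=[]
Op 5: conn=21 S1=38 S2=19 S3=32 S4=42 blocked=[]
Op 6: conn=6 S1=38 S2=19 S3=17 S4=42 blocked=[]
Op 7: conn=32 S1=38 S2=19 S3=17 S4=42 blocked=[]
Op 8: conn=43 S1=38 S2=19 S3=17 S4=42 blocked=[]
Op 9: conn=60 S1=38 S2=19 S3=17 S4=42 blocked=[]
Op 10: conn=42 S1=38 S2=19 S3=-1 S4=42 blocked=[3]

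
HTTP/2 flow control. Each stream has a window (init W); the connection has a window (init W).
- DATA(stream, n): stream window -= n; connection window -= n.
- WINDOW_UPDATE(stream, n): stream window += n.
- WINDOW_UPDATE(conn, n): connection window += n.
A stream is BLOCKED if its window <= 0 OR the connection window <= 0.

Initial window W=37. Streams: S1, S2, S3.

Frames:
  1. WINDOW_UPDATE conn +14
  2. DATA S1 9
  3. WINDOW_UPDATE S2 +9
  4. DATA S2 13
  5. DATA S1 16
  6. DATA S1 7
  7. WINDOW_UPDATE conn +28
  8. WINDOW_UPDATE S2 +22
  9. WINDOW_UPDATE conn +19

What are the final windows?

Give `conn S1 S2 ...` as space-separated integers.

Op 1: conn=51 S1=37 S2=37 S3=37 blocked=[]
Op 2: conn=42 S1=28 S2=37 S3=37 blocked=[]
Op 3: conn=42 S1=28 S2=46 S3=37 blocked=[]
Op 4: conn=29 S1=28 S2=33 S3=37 blocked=[]
Op 5: conn=13 S1=12 S2=33 S3=37 blocked=[]
Op 6: conn=6 S1=5 S2=33 S3=37 blocked=[]
Op 7: conn=34 S1=5 S2=33 S3=37 blocked=[]
Op 8: conn=34 S1=5 S2=55 S3=37 blocked=[]
Op 9: conn=53 S1=5 S2=55 S3=37 blocked=[]

Answer: 53 5 55 37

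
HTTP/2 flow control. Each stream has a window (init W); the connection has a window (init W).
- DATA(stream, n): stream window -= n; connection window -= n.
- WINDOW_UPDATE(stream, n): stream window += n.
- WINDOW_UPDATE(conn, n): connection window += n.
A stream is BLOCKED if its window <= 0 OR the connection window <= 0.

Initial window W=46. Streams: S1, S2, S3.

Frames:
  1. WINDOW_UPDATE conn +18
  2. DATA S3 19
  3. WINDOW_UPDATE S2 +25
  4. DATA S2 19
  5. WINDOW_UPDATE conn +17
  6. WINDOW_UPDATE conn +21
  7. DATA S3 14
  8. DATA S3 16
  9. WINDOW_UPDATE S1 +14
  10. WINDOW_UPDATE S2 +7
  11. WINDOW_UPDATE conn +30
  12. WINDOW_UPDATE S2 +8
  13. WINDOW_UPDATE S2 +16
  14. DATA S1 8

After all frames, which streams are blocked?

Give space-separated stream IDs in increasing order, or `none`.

Op 1: conn=64 S1=46 S2=46 S3=46 blocked=[]
Op 2: conn=45 S1=46 S2=46 S3=27 blocked=[]
Op 3: conn=45 S1=46 S2=71 S3=27 blocked=[]
Op 4: conn=26 S1=46 S2=52 S3=27 blocked=[]
Op 5: conn=43 S1=46 S2=52 S3=27 blocked=[]
Op 6: conn=64 S1=46 S2=52 S3=27 blocked=[]
Op 7: conn=50 S1=46 S2=52 S3=13 blocked=[]
Op 8: conn=34 S1=46 S2=52 S3=-3 blocked=[3]
Op 9: conn=34 S1=60 S2=52 S3=-3 blocked=[3]
Op 10: conn=34 S1=60 S2=59 S3=-3 blocked=[3]
Op 11: conn=64 S1=60 S2=59 S3=-3 blocked=[3]
Op 12: conn=64 S1=60 S2=67 S3=-3 blocked=[3]
Op 13: conn=64 S1=60 S2=83 S3=-3 blocked=[3]
Op 14: conn=56 S1=52 S2=83 S3=-3 blocked=[3]

Answer: S3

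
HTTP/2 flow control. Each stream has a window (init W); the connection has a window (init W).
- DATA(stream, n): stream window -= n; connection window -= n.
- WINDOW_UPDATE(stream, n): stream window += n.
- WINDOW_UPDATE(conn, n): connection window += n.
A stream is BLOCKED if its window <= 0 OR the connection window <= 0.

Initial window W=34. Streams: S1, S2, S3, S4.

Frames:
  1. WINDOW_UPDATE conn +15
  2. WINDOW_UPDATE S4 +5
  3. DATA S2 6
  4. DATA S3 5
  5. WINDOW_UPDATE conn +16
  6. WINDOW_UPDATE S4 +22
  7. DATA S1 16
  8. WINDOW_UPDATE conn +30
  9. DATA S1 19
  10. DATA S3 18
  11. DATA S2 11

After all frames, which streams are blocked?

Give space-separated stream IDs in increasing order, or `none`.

Op 1: conn=49 S1=34 S2=34 S3=34 S4=34 blocked=[]
Op 2: conn=49 S1=34 S2=34 S3=34 S4=39 blocked=[]
Op 3: conn=43 S1=34 S2=28 S3=34 S4=39 blocked=[]
Op 4: conn=38 S1=34 S2=28 S3=29 S4=39 blocked=[]
Op 5: conn=54 S1=34 S2=28 S3=29 S4=39 blocked=[]
Op 6: conn=54 S1=34 S2=28 S3=29 S4=61 blocked=[]
Op 7: conn=38 S1=18 S2=28 S3=29 S4=61 blocked=[]
Op 8: conn=68 S1=18 S2=28 S3=29 S4=61 blocked=[]
Op 9: conn=49 S1=-1 S2=28 S3=29 S4=61 blocked=[1]
Op 10: conn=31 S1=-1 S2=28 S3=11 S4=61 blocked=[1]
Op 11: conn=20 S1=-1 S2=17 S3=11 S4=61 blocked=[1]

Answer: S1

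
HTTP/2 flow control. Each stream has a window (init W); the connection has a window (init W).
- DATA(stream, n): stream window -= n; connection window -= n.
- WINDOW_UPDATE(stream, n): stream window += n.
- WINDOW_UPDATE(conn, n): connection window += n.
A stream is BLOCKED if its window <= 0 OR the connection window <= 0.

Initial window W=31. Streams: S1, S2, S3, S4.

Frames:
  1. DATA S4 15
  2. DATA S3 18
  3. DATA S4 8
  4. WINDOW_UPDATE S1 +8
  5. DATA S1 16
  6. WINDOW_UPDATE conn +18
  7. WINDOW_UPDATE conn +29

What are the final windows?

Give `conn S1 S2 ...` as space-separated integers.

Answer: 21 23 31 13 8

Derivation:
Op 1: conn=16 S1=31 S2=31 S3=31 S4=16 blocked=[]
Op 2: conn=-2 S1=31 S2=31 S3=13 S4=16 blocked=[1, 2, 3, 4]
Op 3: conn=-10 S1=31 S2=31 S3=13 S4=8 blocked=[1, 2, 3, 4]
Op 4: conn=-10 S1=39 S2=31 S3=13 S4=8 blocked=[1, 2, 3, 4]
Op 5: conn=-26 S1=23 S2=31 S3=13 S4=8 blocked=[1, 2, 3, 4]
Op 6: conn=-8 S1=23 S2=31 S3=13 S4=8 blocked=[1, 2, 3, 4]
Op 7: conn=21 S1=23 S2=31 S3=13 S4=8 blocked=[]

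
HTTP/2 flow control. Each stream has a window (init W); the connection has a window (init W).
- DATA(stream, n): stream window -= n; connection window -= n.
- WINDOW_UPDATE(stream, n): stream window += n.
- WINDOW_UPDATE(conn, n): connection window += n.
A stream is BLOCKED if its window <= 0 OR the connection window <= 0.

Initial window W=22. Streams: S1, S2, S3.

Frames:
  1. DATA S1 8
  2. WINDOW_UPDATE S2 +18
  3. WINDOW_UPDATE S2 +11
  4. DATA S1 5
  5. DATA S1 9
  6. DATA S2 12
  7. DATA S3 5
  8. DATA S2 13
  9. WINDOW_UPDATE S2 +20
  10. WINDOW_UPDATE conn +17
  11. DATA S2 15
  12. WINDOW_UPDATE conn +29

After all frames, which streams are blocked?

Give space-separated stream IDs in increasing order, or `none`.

Op 1: conn=14 S1=14 S2=22 S3=22 blocked=[]
Op 2: conn=14 S1=14 S2=40 S3=22 blocked=[]
Op 3: conn=14 S1=14 S2=51 S3=22 blocked=[]
Op 4: conn=9 S1=9 S2=51 S3=22 blocked=[]
Op 5: conn=0 S1=0 S2=51 S3=22 blocked=[1, 2, 3]
Op 6: conn=-12 S1=0 S2=39 S3=22 blocked=[1, 2, 3]
Op 7: conn=-17 S1=0 S2=39 S3=17 blocked=[1, 2, 3]
Op 8: conn=-30 S1=0 S2=26 S3=17 blocked=[1, 2, 3]
Op 9: conn=-30 S1=0 S2=46 S3=17 blocked=[1, 2, 3]
Op 10: conn=-13 S1=0 S2=46 S3=17 blocked=[1, 2, 3]
Op 11: conn=-28 S1=0 S2=31 S3=17 blocked=[1, 2, 3]
Op 12: conn=1 S1=0 S2=31 S3=17 blocked=[1]

Answer: S1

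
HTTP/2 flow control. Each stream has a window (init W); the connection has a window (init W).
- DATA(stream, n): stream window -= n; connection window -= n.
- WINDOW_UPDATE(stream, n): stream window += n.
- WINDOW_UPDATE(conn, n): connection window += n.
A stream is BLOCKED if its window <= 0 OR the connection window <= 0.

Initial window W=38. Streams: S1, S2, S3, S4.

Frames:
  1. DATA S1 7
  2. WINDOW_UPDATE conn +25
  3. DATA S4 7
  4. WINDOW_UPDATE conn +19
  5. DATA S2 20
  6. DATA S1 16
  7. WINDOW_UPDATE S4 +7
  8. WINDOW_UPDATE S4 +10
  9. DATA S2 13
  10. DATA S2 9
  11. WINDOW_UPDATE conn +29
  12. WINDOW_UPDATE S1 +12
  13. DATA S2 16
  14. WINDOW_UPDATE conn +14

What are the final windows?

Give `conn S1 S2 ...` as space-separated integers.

Op 1: conn=31 S1=31 S2=38 S3=38 S4=38 blocked=[]
Op 2: conn=56 S1=31 S2=38 S3=38 S4=38 blocked=[]
Op 3: conn=49 S1=31 S2=38 S3=38 S4=31 blocked=[]
Op 4: conn=68 S1=31 S2=38 S3=38 S4=31 blocked=[]
Op 5: conn=48 S1=31 S2=18 S3=38 S4=31 blocked=[]
Op 6: conn=32 S1=15 S2=18 S3=38 S4=31 blocked=[]
Op 7: conn=32 S1=15 S2=18 S3=38 S4=38 blocked=[]
Op 8: conn=32 S1=15 S2=18 S3=38 S4=48 blocked=[]
Op 9: conn=19 S1=15 S2=5 S3=38 S4=48 blocked=[]
Op 10: conn=10 S1=15 S2=-4 S3=38 S4=48 blocked=[2]
Op 11: conn=39 S1=15 S2=-4 S3=38 S4=48 blocked=[2]
Op 12: conn=39 S1=27 S2=-4 S3=38 S4=48 blocked=[2]
Op 13: conn=23 S1=27 S2=-20 S3=38 S4=48 blocked=[2]
Op 14: conn=37 S1=27 S2=-20 S3=38 S4=48 blocked=[2]

Answer: 37 27 -20 38 48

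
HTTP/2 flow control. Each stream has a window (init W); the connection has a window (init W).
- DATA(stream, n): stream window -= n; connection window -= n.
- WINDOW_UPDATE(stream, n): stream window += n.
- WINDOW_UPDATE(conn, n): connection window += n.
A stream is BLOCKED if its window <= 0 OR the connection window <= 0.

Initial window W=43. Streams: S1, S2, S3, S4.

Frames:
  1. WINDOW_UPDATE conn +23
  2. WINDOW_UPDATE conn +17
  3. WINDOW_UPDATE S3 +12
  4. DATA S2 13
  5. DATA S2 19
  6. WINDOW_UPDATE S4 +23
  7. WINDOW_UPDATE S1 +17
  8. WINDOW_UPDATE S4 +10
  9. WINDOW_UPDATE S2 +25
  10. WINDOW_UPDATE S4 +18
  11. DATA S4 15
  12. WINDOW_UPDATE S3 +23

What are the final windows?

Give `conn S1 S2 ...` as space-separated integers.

Answer: 36 60 36 78 79

Derivation:
Op 1: conn=66 S1=43 S2=43 S3=43 S4=43 blocked=[]
Op 2: conn=83 S1=43 S2=43 S3=43 S4=43 blocked=[]
Op 3: conn=83 S1=43 S2=43 S3=55 S4=43 blocked=[]
Op 4: conn=70 S1=43 S2=30 S3=55 S4=43 blocked=[]
Op 5: conn=51 S1=43 S2=11 S3=55 S4=43 blocked=[]
Op 6: conn=51 S1=43 S2=11 S3=55 S4=66 blocked=[]
Op 7: conn=51 S1=60 S2=11 S3=55 S4=66 blocked=[]
Op 8: conn=51 S1=60 S2=11 S3=55 S4=76 blocked=[]
Op 9: conn=51 S1=60 S2=36 S3=55 S4=76 blocked=[]
Op 10: conn=51 S1=60 S2=36 S3=55 S4=94 blocked=[]
Op 11: conn=36 S1=60 S2=36 S3=55 S4=79 blocked=[]
Op 12: conn=36 S1=60 S2=36 S3=78 S4=79 blocked=[]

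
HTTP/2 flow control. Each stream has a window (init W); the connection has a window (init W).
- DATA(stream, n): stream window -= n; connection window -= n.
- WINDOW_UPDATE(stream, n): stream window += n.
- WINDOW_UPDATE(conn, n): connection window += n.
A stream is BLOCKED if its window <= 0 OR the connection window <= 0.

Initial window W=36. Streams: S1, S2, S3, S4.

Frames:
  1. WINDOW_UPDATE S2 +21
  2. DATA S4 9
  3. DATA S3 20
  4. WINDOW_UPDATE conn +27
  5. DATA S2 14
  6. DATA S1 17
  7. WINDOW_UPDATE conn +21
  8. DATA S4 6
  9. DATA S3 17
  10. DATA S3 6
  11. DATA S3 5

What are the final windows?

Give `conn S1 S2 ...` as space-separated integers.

Answer: -10 19 43 -12 21

Derivation:
Op 1: conn=36 S1=36 S2=57 S3=36 S4=36 blocked=[]
Op 2: conn=27 S1=36 S2=57 S3=36 S4=27 blocked=[]
Op 3: conn=7 S1=36 S2=57 S3=16 S4=27 blocked=[]
Op 4: conn=34 S1=36 S2=57 S3=16 S4=27 blocked=[]
Op 5: conn=20 S1=36 S2=43 S3=16 S4=27 blocked=[]
Op 6: conn=3 S1=19 S2=43 S3=16 S4=27 blocked=[]
Op 7: conn=24 S1=19 S2=43 S3=16 S4=27 blocked=[]
Op 8: conn=18 S1=19 S2=43 S3=16 S4=21 blocked=[]
Op 9: conn=1 S1=19 S2=43 S3=-1 S4=21 blocked=[3]
Op 10: conn=-5 S1=19 S2=43 S3=-7 S4=21 blocked=[1, 2, 3, 4]
Op 11: conn=-10 S1=19 S2=43 S3=-12 S4=21 blocked=[1, 2, 3, 4]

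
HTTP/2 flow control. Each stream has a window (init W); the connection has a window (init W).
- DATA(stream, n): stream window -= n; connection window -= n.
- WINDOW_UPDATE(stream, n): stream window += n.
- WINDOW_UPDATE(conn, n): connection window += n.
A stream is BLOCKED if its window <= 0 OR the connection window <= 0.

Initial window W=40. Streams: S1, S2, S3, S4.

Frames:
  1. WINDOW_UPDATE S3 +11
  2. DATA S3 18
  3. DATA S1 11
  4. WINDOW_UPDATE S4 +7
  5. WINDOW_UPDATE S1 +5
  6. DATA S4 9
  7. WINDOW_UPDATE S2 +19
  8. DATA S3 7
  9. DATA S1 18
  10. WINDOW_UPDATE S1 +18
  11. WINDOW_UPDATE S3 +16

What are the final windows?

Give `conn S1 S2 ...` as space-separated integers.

Answer: -23 34 59 42 38

Derivation:
Op 1: conn=40 S1=40 S2=40 S3=51 S4=40 blocked=[]
Op 2: conn=22 S1=40 S2=40 S3=33 S4=40 blocked=[]
Op 3: conn=11 S1=29 S2=40 S3=33 S4=40 blocked=[]
Op 4: conn=11 S1=29 S2=40 S3=33 S4=47 blocked=[]
Op 5: conn=11 S1=34 S2=40 S3=33 S4=47 blocked=[]
Op 6: conn=2 S1=34 S2=40 S3=33 S4=38 blocked=[]
Op 7: conn=2 S1=34 S2=59 S3=33 S4=38 blocked=[]
Op 8: conn=-5 S1=34 S2=59 S3=26 S4=38 blocked=[1, 2, 3, 4]
Op 9: conn=-23 S1=16 S2=59 S3=26 S4=38 blocked=[1, 2, 3, 4]
Op 10: conn=-23 S1=34 S2=59 S3=26 S4=38 blocked=[1, 2, 3, 4]
Op 11: conn=-23 S1=34 S2=59 S3=42 S4=38 blocked=[1, 2, 3, 4]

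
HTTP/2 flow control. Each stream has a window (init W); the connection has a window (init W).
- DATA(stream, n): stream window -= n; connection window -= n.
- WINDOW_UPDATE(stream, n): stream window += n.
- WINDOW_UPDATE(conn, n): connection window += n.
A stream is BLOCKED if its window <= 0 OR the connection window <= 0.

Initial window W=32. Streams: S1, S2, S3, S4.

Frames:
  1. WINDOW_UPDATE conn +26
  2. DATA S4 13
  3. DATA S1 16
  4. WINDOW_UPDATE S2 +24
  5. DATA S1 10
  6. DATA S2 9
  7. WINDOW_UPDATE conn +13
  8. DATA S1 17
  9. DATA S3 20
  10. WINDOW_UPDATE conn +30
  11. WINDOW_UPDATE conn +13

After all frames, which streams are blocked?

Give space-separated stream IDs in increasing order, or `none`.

Op 1: conn=58 S1=32 S2=32 S3=32 S4=32 blocked=[]
Op 2: conn=45 S1=32 S2=32 S3=32 S4=19 blocked=[]
Op 3: conn=29 S1=16 S2=32 S3=32 S4=19 blocked=[]
Op 4: conn=29 S1=16 S2=56 S3=32 S4=19 blocked=[]
Op 5: conn=19 S1=6 S2=56 S3=32 S4=19 blocked=[]
Op 6: conn=10 S1=6 S2=47 S3=32 S4=19 blocked=[]
Op 7: conn=23 S1=6 S2=47 S3=32 S4=19 blocked=[]
Op 8: conn=6 S1=-11 S2=47 S3=32 S4=19 blocked=[1]
Op 9: conn=-14 S1=-11 S2=47 S3=12 S4=19 blocked=[1, 2, 3, 4]
Op 10: conn=16 S1=-11 S2=47 S3=12 S4=19 blocked=[1]
Op 11: conn=29 S1=-11 S2=47 S3=12 S4=19 blocked=[1]

Answer: S1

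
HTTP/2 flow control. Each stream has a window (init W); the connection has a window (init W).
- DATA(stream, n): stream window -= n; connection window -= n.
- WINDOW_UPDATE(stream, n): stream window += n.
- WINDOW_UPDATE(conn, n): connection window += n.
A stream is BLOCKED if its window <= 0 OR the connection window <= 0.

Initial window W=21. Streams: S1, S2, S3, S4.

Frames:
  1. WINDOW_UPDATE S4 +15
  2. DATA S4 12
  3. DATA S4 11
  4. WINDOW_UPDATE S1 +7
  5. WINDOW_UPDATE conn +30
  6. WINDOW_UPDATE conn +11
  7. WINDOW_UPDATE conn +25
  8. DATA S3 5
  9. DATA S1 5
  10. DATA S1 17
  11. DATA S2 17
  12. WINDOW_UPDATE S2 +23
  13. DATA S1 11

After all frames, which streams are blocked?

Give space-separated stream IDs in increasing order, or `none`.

Answer: S1

Derivation:
Op 1: conn=21 S1=21 S2=21 S3=21 S4=36 blocked=[]
Op 2: conn=9 S1=21 S2=21 S3=21 S4=24 blocked=[]
Op 3: conn=-2 S1=21 S2=21 S3=21 S4=13 blocked=[1, 2, 3, 4]
Op 4: conn=-2 S1=28 S2=21 S3=21 S4=13 blocked=[1, 2, 3, 4]
Op 5: conn=28 S1=28 S2=21 S3=21 S4=13 blocked=[]
Op 6: conn=39 S1=28 S2=21 S3=21 S4=13 blocked=[]
Op 7: conn=64 S1=28 S2=21 S3=21 S4=13 blocked=[]
Op 8: conn=59 S1=28 S2=21 S3=16 S4=13 blocked=[]
Op 9: conn=54 S1=23 S2=21 S3=16 S4=13 blocked=[]
Op 10: conn=37 S1=6 S2=21 S3=16 S4=13 blocked=[]
Op 11: conn=20 S1=6 S2=4 S3=16 S4=13 blocked=[]
Op 12: conn=20 S1=6 S2=27 S3=16 S4=13 blocked=[]
Op 13: conn=9 S1=-5 S2=27 S3=16 S4=13 blocked=[1]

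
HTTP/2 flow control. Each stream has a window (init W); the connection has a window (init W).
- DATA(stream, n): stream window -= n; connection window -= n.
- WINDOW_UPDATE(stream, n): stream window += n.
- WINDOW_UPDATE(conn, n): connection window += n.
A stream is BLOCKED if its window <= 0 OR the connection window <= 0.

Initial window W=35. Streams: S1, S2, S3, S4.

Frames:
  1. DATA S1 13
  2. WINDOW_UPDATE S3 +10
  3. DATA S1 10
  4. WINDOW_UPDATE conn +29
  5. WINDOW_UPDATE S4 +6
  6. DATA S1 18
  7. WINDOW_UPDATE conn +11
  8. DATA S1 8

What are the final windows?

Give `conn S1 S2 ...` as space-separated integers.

Answer: 26 -14 35 45 41

Derivation:
Op 1: conn=22 S1=22 S2=35 S3=35 S4=35 blocked=[]
Op 2: conn=22 S1=22 S2=35 S3=45 S4=35 blocked=[]
Op 3: conn=12 S1=12 S2=35 S3=45 S4=35 blocked=[]
Op 4: conn=41 S1=12 S2=35 S3=45 S4=35 blocked=[]
Op 5: conn=41 S1=12 S2=35 S3=45 S4=41 blocked=[]
Op 6: conn=23 S1=-6 S2=35 S3=45 S4=41 blocked=[1]
Op 7: conn=34 S1=-6 S2=35 S3=45 S4=41 blocked=[1]
Op 8: conn=26 S1=-14 S2=35 S3=45 S4=41 blocked=[1]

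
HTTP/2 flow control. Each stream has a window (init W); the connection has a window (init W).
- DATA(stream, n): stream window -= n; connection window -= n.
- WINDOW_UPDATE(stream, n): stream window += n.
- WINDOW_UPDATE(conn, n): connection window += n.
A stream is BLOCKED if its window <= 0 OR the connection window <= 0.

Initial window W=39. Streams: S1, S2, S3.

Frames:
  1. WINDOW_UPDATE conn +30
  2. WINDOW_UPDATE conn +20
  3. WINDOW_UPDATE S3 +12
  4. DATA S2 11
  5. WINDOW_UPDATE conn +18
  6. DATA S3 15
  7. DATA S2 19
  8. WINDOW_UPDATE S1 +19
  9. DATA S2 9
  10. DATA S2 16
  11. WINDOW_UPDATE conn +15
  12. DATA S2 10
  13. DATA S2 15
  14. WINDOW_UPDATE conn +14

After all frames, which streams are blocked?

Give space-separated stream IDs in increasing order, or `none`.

Answer: S2

Derivation:
Op 1: conn=69 S1=39 S2=39 S3=39 blocked=[]
Op 2: conn=89 S1=39 S2=39 S3=39 blocked=[]
Op 3: conn=89 S1=39 S2=39 S3=51 blocked=[]
Op 4: conn=78 S1=39 S2=28 S3=51 blocked=[]
Op 5: conn=96 S1=39 S2=28 S3=51 blocked=[]
Op 6: conn=81 S1=39 S2=28 S3=36 blocked=[]
Op 7: conn=62 S1=39 S2=9 S3=36 blocked=[]
Op 8: conn=62 S1=58 S2=9 S3=36 blocked=[]
Op 9: conn=53 S1=58 S2=0 S3=36 blocked=[2]
Op 10: conn=37 S1=58 S2=-16 S3=36 blocked=[2]
Op 11: conn=52 S1=58 S2=-16 S3=36 blocked=[2]
Op 12: conn=42 S1=58 S2=-26 S3=36 blocked=[2]
Op 13: conn=27 S1=58 S2=-41 S3=36 blocked=[2]
Op 14: conn=41 S1=58 S2=-41 S3=36 blocked=[2]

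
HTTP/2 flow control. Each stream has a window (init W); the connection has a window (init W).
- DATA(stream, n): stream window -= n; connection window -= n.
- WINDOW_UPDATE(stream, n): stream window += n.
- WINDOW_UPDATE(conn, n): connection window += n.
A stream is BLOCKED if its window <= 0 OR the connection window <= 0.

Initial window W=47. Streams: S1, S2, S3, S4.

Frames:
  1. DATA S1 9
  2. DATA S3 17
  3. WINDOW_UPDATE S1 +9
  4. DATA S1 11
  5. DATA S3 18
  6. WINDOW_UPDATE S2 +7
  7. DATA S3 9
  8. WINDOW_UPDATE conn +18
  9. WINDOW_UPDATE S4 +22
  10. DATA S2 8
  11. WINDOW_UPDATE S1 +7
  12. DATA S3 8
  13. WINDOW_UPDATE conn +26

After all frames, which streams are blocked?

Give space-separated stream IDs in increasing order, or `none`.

Answer: S3

Derivation:
Op 1: conn=38 S1=38 S2=47 S3=47 S4=47 blocked=[]
Op 2: conn=21 S1=38 S2=47 S3=30 S4=47 blocked=[]
Op 3: conn=21 S1=47 S2=47 S3=30 S4=47 blocked=[]
Op 4: conn=10 S1=36 S2=47 S3=30 S4=47 blocked=[]
Op 5: conn=-8 S1=36 S2=47 S3=12 S4=47 blocked=[1, 2, 3, 4]
Op 6: conn=-8 S1=36 S2=54 S3=12 S4=47 blocked=[1, 2, 3, 4]
Op 7: conn=-17 S1=36 S2=54 S3=3 S4=47 blocked=[1, 2, 3, 4]
Op 8: conn=1 S1=36 S2=54 S3=3 S4=47 blocked=[]
Op 9: conn=1 S1=36 S2=54 S3=3 S4=69 blocked=[]
Op 10: conn=-7 S1=36 S2=46 S3=3 S4=69 blocked=[1, 2, 3, 4]
Op 11: conn=-7 S1=43 S2=46 S3=3 S4=69 blocked=[1, 2, 3, 4]
Op 12: conn=-15 S1=43 S2=46 S3=-5 S4=69 blocked=[1, 2, 3, 4]
Op 13: conn=11 S1=43 S2=46 S3=-5 S4=69 blocked=[3]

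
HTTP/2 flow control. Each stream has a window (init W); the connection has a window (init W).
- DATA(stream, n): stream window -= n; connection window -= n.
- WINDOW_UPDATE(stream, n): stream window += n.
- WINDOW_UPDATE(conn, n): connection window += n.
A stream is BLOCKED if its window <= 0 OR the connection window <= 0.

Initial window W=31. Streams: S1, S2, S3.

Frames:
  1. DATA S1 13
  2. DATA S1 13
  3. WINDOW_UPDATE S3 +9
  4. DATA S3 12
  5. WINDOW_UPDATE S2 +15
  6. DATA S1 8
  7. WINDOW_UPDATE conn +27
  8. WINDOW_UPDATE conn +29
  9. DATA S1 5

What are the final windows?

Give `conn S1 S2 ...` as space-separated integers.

Answer: 36 -8 46 28

Derivation:
Op 1: conn=18 S1=18 S2=31 S3=31 blocked=[]
Op 2: conn=5 S1=5 S2=31 S3=31 blocked=[]
Op 3: conn=5 S1=5 S2=31 S3=40 blocked=[]
Op 4: conn=-7 S1=5 S2=31 S3=28 blocked=[1, 2, 3]
Op 5: conn=-7 S1=5 S2=46 S3=28 blocked=[1, 2, 3]
Op 6: conn=-15 S1=-3 S2=46 S3=28 blocked=[1, 2, 3]
Op 7: conn=12 S1=-3 S2=46 S3=28 blocked=[1]
Op 8: conn=41 S1=-3 S2=46 S3=28 blocked=[1]
Op 9: conn=36 S1=-8 S2=46 S3=28 blocked=[1]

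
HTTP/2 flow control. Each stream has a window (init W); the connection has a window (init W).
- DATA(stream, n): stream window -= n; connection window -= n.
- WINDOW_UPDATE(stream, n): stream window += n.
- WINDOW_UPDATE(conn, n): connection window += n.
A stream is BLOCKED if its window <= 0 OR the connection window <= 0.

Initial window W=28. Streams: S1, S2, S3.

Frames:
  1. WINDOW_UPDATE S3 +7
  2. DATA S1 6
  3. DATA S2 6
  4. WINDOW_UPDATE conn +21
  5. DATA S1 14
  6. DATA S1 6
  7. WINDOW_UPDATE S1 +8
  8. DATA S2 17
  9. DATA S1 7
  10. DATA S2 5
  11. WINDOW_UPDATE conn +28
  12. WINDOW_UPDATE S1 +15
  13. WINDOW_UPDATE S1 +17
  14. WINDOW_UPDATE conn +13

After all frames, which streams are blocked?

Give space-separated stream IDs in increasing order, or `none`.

Op 1: conn=28 S1=28 S2=28 S3=35 blocked=[]
Op 2: conn=22 S1=22 S2=28 S3=35 blocked=[]
Op 3: conn=16 S1=22 S2=22 S3=35 blocked=[]
Op 4: conn=37 S1=22 S2=22 S3=35 blocked=[]
Op 5: conn=23 S1=8 S2=22 S3=35 blocked=[]
Op 6: conn=17 S1=2 S2=22 S3=35 blocked=[]
Op 7: conn=17 S1=10 S2=22 S3=35 blocked=[]
Op 8: conn=0 S1=10 S2=5 S3=35 blocked=[1, 2, 3]
Op 9: conn=-7 S1=3 S2=5 S3=35 blocked=[1, 2, 3]
Op 10: conn=-12 S1=3 S2=0 S3=35 blocked=[1, 2, 3]
Op 11: conn=16 S1=3 S2=0 S3=35 blocked=[2]
Op 12: conn=16 S1=18 S2=0 S3=35 blocked=[2]
Op 13: conn=16 S1=35 S2=0 S3=35 blocked=[2]
Op 14: conn=29 S1=35 S2=0 S3=35 blocked=[2]

Answer: S2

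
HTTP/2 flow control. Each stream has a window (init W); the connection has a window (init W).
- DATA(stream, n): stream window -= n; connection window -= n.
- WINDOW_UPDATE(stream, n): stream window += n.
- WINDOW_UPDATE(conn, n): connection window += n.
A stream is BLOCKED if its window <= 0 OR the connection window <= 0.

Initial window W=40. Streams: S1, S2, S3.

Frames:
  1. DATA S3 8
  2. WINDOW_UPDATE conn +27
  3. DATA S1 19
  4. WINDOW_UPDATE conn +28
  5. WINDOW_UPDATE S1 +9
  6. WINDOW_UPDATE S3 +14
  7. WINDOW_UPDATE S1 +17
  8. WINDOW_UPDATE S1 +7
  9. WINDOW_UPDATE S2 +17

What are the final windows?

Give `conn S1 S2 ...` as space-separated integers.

Op 1: conn=32 S1=40 S2=40 S3=32 blocked=[]
Op 2: conn=59 S1=40 S2=40 S3=32 blocked=[]
Op 3: conn=40 S1=21 S2=40 S3=32 blocked=[]
Op 4: conn=68 S1=21 S2=40 S3=32 blocked=[]
Op 5: conn=68 S1=30 S2=40 S3=32 blocked=[]
Op 6: conn=68 S1=30 S2=40 S3=46 blocked=[]
Op 7: conn=68 S1=47 S2=40 S3=46 blocked=[]
Op 8: conn=68 S1=54 S2=40 S3=46 blocked=[]
Op 9: conn=68 S1=54 S2=57 S3=46 blocked=[]

Answer: 68 54 57 46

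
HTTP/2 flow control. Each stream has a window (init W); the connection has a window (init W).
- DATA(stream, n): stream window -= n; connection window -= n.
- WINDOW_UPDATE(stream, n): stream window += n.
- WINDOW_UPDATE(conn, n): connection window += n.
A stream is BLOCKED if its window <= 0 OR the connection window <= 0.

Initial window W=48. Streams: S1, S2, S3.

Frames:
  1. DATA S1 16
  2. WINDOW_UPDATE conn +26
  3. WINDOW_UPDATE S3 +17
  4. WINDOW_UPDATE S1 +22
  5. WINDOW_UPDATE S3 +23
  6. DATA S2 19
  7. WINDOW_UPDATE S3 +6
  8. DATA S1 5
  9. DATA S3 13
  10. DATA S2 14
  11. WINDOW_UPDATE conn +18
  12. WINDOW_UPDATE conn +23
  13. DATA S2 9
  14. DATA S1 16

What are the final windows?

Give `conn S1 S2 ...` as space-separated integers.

Op 1: conn=32 S1=32 S2=48 S3=48 blocked=[]
Op 2: conn=58 S1=32 S2=48 S3=48 blocked=[]
Op 3: conn=58 S1=32 S2=48 S3=65 blocked=[]
Op 4: conn=58 S1=54 S2=48 S3=65 blocked=[]
Op 5: conn=58 S1=54 S2=48 S3=88 blocked=[]
Op 6: conn=39 S1=54 S2=29 S3=88 blocked=[]
Op 7: conn=39 S1=54 S2=29 S3=94 blocked=[]
Op 8: conn=34 S1=49 S2=29 S3=94 blocked=[]
Op 9: conn=21 S1=49 S2=29 S3=81 blocked=[]
Op 10: conn=7 S1=49 S2=15 S3=81 blocked=[]
Op 11: conn=25 S1=49 S2=15 S3=81 blocked=[]
Op 12: conn=48 S1=49 S2=15 S3=81 blocked=[]
Op 13: conn=39 S1=49 S2=6 S3=81 blocked=[]
Op 14: conn=23 S1=33 S2=6 S3=81 blocked=[]

Answer: 23 33 6 81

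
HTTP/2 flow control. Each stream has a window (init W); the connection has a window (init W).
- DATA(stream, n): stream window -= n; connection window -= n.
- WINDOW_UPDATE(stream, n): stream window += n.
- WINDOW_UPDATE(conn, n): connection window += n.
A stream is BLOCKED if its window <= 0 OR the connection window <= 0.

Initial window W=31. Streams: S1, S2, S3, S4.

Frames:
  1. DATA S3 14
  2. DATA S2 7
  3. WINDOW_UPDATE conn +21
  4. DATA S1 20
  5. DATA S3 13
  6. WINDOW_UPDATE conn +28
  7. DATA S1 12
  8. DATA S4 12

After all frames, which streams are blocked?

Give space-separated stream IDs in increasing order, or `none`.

Answer: S1

Derivation:
Op 1: conn=17 S1=31 S2=31 S3=17 S4=31 blocked=[]
Op 2: conn=10 S1=31 S2=24 S3=17 S4=31 blocked=[]
Op 3: conn=31 S1=31 S2=24 S3=17 S4=31 blocked=[]
Op 4: conn=11 S1=11 S2=24 S3=17 S4=31 blocked=[]
Op 5: conn=-2 S1=11 S2=24 S3=4 S4=31 blocked=[1, 2, 3, 4]
Op 6: conn=26 S1=11 S2=24 S3=4 S4=31 blocked=[]
Op 7: conn=14 S1=-1 S2=24 S3=4 S4=31 blocked=[1]
Op 8: conn=2 S1=-1 S2=24 S3=4 S4=19 blocked=[1]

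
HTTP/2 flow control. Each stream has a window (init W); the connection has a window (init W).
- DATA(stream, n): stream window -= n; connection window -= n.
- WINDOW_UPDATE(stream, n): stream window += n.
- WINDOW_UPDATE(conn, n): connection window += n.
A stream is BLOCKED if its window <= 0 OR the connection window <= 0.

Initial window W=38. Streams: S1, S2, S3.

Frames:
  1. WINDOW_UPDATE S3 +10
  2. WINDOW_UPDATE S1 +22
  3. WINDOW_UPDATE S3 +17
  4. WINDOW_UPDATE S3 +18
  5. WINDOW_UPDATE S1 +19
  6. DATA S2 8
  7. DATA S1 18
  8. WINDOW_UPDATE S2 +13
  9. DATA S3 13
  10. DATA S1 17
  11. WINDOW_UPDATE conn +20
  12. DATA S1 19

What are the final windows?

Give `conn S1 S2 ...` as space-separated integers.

Op 1: conn=38 S1=38 S2=38 S3=48 blocked=[]
Op 2: conn=38 S1=60 S2=38 S3=48 blocked=[]
Op 3: conn=38 S1=60 S2=38 S3=65 blocked=[]
Op 4: conn=38 S1=60 S2=38 S3=83 blocked=[]
Op 5: conn=38 S1=79 S2=38 S3=83 blocked=[]
Op 6: conn=30 S1=79 S2=30 S3=83 blocked=[]
Op 7: conn=12 S1=61 S2=30 S3=83 blocked=[]
Op 8: conn=12 S1=61 S2=43 S3=83 blocked=[]
Op 9: conn=-1 S1=61 S2=43 S3=70 blocked=[1, 2, 3]
Op 10: conn=-18 S1=44 S2=43 S3=70 blocked=[1, 2, 3]
Op 11: conn=2 S1=44 S2=43 S3=70 blocked=[]
Op 12: conn=-17 S1=25 S2=43 S3=70 blocked=[1, 2, 3]

Answer: -17 25 43 70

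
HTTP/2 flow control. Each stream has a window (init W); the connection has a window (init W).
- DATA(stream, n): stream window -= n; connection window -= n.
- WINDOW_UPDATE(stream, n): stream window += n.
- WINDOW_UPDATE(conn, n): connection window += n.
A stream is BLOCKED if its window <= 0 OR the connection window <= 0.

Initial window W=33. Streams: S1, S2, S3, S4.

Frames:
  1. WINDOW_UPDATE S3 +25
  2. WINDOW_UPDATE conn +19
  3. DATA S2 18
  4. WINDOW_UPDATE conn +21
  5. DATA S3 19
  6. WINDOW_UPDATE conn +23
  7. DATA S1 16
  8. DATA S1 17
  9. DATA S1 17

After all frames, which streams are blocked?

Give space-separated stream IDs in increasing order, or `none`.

Op 1: conn=33 S1=33 S2=33 S3=58 S4=33 blocked=[]
Op 2: conn=52 S1=33 S2=33 S3=58 S4=33 blocked=[]
Op 3: conn=34 S1=33 S2=15 S3=58 S4=33 blocked=[]
Op 4: conn=55 S1=33 S2=15 S3=58 S4=33 blocked=[]
Op 5: conn=36 S1=33 S2=15 S3=39 S4=33 blocked=[]
Op 6: conn=59 S1=33 S2=15 S3=39 S4=33 blocked=[]
Op 7: conn=43 S1=17 S2=15 S3=39 S4=33 blocked=[]
Op 8: conn=26 S1=0 S2=15 S3=39 S4=33 blocked=[1]
Op 9: conn=9 S1=-17 S2=15 S3=39 S4=33 blocked=[1]

Answer: S1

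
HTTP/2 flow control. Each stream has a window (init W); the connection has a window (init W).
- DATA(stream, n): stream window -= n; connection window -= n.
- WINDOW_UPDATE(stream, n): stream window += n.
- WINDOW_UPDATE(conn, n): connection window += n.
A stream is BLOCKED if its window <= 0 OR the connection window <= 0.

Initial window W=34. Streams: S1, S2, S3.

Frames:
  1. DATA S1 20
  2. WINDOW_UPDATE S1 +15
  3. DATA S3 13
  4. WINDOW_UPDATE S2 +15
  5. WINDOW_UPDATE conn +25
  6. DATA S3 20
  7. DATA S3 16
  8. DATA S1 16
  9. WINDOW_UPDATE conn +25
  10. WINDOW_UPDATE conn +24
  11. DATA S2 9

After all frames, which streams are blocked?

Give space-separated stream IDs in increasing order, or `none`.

Op 1: conn=14 S1=14 S2=34 S3=34 blocked=[]
Op 2: conn=14 S1=29 S2=34 S3=34 blocked=[]
Op 3: conn=1 S1=29 S2=34 S3=21 blocked=[]
Op 4: conn=1 S1=29 S2=49 S3=21 blocked=[]
Op 5: conn=26 S1=29 S2=49 S3=21 blocked=[]
Op 6: conn=6 S1=29 S2=49 S3=1 blocked=[]
Op 7: conn=-10 S1=29 S2=49 S3=-15 blocked=[1, 2, 3]
Op 8: conn=-26 S1=13 S2=49 S3=-15 blocked=[1, 2, 3]
Op 9: conn=-1 S1=13 S2=49 S3=-15 blocked=[1, 2, 3]
Op 10: conn=23 S1=13 S2=49 S3=-15 blocked=[3]
Op 11: conn=14 S1=13 S2=40 S3=-15 blocked=[3]

Answer: S3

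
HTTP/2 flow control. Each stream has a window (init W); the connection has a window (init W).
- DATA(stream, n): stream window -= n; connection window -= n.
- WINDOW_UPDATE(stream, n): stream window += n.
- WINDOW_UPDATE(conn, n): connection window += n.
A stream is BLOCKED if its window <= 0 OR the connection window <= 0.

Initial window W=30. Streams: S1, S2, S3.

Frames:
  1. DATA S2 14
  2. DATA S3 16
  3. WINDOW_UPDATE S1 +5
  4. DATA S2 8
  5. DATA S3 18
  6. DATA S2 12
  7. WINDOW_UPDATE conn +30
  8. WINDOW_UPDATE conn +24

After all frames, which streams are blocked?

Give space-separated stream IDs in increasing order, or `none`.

Op 1: conn=16 S1=30 S2=16 S3=30 blocked=[]
Op 2: conn=0 S1=30 S2=16 S3=14 blocked=[1, 2, 3]
Op 3: conn=0 S1=35 S2=16 S3=14 blocked=[1, 2, 3]
Op 4: conn=-8 S1=35 S2=8 S3=14 blocked=[1, 2, 3]
Op 5: conn=-26 S1=35 S2=8 S3=-4 blocked=[1, 2, 3]
Op 6: conn=-38 S1=35 S2=-4 S3=-4 blocked=[1, 2, 3]
Op 7: conn=-8 S1=35 S2=-4 S3=-4 blocked=[1, 2, 3]
Op 8: conn=16 S1=35 S2=-4 S3=-4 blocked=[2, 3]

Answer: S2 S3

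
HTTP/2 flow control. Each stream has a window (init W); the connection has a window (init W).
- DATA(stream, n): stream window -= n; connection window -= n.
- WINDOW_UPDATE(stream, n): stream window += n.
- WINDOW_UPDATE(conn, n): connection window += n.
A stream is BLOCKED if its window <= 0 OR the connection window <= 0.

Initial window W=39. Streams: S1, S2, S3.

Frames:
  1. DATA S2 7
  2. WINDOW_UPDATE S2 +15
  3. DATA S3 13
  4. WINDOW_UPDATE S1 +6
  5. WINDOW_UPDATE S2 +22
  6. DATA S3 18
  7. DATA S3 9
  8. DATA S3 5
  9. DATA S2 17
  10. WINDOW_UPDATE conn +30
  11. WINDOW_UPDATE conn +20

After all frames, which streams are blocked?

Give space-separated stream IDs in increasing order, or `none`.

Op 1: conn=32 S1=39 S2=32 S3=39 blocked=[]
Op 2: conn=32 S1=39 S2=47 S3=39 blocked=[]
Op 3: conn=19 S1=39 S2=47 S3=26 blocked=[]
Op 4: conn=19 S1=45 S2=47 S3=26 blocked=[]
Op 5: conn=19 S1=45 S2=69 S3=26 blocked=[]
Op 6: conn=1 S1=45 S2=69 S3=8 blocked=[]
Op 7: conn=-8 S1=45 S2=69 S3=-1 blocked=[1, 2, 3]
Op 8: conn=-13 S1=45 S2=69 S3=-6 blocked=[1, 2, 3]
Op 9: conn=-30 S1=45 S2=52 S3=-6 blocked=[1, 2, 3]
Op 10: conn=0 S1=45 S2=52 S3=-6 blocked=[1, 2, 3]
Op 11: conn=20 S1=45 S2=52 S3=-6 blocked=[3]

Answer: S3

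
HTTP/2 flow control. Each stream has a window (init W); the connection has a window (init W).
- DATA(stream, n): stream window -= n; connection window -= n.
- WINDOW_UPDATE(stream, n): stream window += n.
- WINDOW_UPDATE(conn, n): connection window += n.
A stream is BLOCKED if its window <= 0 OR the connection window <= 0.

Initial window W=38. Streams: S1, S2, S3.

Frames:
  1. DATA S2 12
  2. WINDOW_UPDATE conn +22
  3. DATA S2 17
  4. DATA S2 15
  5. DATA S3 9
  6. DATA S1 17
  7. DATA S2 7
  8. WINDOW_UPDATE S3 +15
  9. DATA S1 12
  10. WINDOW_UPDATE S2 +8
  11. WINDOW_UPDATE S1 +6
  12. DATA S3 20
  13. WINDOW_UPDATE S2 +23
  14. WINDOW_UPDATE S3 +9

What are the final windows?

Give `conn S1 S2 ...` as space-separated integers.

Answer: -49 15 18 33

Derivation:
Op 1: conn=26 S1=38 S2=26 S3=38 blocked=[]
Op 2: conn=48 S1=38 S2=26 S3=38 blocked=[]
Op 3: conn=31 S1=38 S2=9 S3=38 blocked=[]
Op 4: conn=16 S1=38 S2=-6 S3=38 blocked=[2]
Op 5: conn=7 S1=38 S2=-6 S3=29 blocked=[2]
Op 6: conn=-10 S1=21 S2=-6 S3=29 blocked=[1, 2, 3]
Op 7: conn=-17 S1=21 S2=-13 S3=29 blocked=[1, 2, 3]
Op 8: conn=-17 S1=21 S2=-13 S3=44 blocked=[1, 2, 3]
Op 9: conn=-29 S1=9 S2=-13 S3=44 blocked=[1, 2, 3]
Op 10: conn=-29 S1=9 S2=-5 S3=44 blocked=[1, 2, 3]
Op 11: conn=-29 S1=15 S2=-5 S3=44 blocked=[1, 2, 3]
Op 12: conn=-49 S1=15 S2=-5 S3=24 blocked=[1, 2, 3]
Op 13: conn=-49 S1=15 S2=18 S3=24 blocked=[1, 2, 3]
Op 14: conn=-49 S1=15 S2=18 S3=33 blocked=[1, 2, 3]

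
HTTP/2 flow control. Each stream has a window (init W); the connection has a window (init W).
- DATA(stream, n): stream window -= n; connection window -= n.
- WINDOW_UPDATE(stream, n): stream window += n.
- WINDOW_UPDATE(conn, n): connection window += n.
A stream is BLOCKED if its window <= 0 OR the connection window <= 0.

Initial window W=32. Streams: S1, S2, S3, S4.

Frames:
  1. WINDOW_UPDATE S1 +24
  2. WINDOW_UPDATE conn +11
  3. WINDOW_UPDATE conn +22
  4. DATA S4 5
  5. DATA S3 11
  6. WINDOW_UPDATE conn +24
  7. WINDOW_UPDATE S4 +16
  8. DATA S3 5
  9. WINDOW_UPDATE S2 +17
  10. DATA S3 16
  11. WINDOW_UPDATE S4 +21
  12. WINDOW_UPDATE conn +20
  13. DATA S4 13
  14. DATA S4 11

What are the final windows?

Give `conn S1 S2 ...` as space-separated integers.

Op 1: conn=32 S1=56 S2=32 S3=32 S4=32 blocked=[]
Op 2: conn=43 S1=56 S2=32 S3=32 S4=32 blocked=[]
Op 3: conn=65 S1=56 S2=32 S3=32 S4=32 blocked=[]
Op 4: conn=60 S1=56 S2=32 S3=32 S4=27 blocked=[]
Op 5: conn=49 S1=56 S2=32 S3=21 S4=27 blocked=[]
Op 6: conn=73 S1=56 S2=32 S3=21 S4=27 blocked=[]
Op 7: conn=73 S1=56 S2=32 S3=21 S4=43 blocked=[]
Op 8: conn=68 S1=56 S2=32 S3=16 S4=43 blocked=[]
Op 9: conn=68 S1=56 S2=49 S3=16 S4=43 blocked=[]
Op 10: conn=52 S1=56 S2=49 S3=0 S4=43 blocked=[3]
Op 11: conn=52 S1=56 S2=49 S3=0 S4=64 blocked=[3]
Op 12: conn=72 S1=56 S2=49 S3=0 S4=64 blocked=[3]
Op 13: conn=59 S1=56 S2=49 S3=0 S4=51 blocked=[3]
Op 14: conn=48 S1=56 S2=49 S3=0 S4=40 blocked=[3]

Answer: 48 56 49 0 40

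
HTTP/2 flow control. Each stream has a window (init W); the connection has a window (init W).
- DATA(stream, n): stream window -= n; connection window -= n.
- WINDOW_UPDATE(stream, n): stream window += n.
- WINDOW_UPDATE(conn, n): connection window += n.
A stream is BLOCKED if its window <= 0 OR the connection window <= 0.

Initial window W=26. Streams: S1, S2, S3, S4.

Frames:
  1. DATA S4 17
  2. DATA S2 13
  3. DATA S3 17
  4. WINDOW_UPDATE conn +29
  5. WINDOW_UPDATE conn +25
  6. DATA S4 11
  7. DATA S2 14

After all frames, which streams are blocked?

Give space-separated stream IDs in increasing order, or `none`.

Answer: S2 S4

Derivation:
Op 1: conn=9 S1=26 S2=26 S3=26 S4=9 blocked=[]
Op 2: conn=-4 S1=26 S2=13 S3=26 S4=9 blocked=[1, 2, 3, 4]
Op 3: conn=-21 S1=26 S2=13 S3=9 S4=9 blocked=[1, 2, 3, 4]
Op 4: conn=8 S1=26 S2=13 S3=9 S4=9 blocked=[]
Op 5: conn=33 S1=26 S2=13 S3=9 S4=9 blocked=[]
Op 6: conn=22 S1=26 S2=13 S3=9 S4=-2 blocked=[4]
Op 7: conn=8 S1=26 S2=-1 S3=9 S4=-2 blocked=[2, 4]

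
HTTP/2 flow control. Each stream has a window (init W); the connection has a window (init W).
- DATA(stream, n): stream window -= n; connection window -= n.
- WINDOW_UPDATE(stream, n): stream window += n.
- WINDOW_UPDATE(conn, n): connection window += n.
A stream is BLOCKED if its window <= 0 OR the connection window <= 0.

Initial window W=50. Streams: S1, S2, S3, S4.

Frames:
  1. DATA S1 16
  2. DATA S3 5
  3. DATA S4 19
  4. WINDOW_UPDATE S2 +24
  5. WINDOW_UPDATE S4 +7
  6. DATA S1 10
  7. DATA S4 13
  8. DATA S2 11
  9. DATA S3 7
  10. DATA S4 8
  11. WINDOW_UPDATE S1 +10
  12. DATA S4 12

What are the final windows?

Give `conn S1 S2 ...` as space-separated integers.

Op 1: conn=34 S1=34 S2=50 S3=50 S4=50 blocked=[]
Op 2: conn=29 S1=34 S2=50 S3=45 S4=50 blocked=[]
Op 3: conn=10 S1=34 S2=50 S3=45 S4=31 blocked=[]
Op 4: conn=10 S1=34 S2=74 S3=45 S4=31 blocked=[]
Op 5: conn=10 S1=34 S2=74 S3=45 S4=38 blocked=[]
Op 6: conn=0 S1=24 S2=74 S3=45 S4=38 blocked=[1, 2, 3, 4]
Op 7: conn=-13 S1=24 S2=74 S3=45 S4=25 blocked=[1, 2, 3, 4]
Op 8: conn=-24 S1=24 S2=63 S3=45 S4=25 blocked=[1, 2, 3, 4]
Op 9: conn=-31 S1=24 S2=63 S3=38 S4=25 blocked=[1, 2, 3, 4]
Op 10: conn=-39 S1=24 S2=63 S3=38 S4=17 blocked=[1, 2, 3, 4]
Op 11: conn=-39 S1=34 S2=63 S3=38 S4=17 blocked=[1, 2, 3, 4]
Op 12: conn=-51 S1=34 S2=63 S3=38 S4=5 blocked=[1, 2, 3, 4]

Answer: -51 34 63 38 5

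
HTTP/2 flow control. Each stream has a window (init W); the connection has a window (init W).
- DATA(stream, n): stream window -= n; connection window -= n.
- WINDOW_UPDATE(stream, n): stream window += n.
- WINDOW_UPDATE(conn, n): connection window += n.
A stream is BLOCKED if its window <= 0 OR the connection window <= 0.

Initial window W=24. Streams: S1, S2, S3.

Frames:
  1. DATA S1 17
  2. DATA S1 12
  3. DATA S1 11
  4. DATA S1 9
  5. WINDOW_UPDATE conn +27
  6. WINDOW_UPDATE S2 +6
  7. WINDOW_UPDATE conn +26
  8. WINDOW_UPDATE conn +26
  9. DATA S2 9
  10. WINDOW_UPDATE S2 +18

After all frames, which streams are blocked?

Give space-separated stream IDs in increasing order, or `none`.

Op 1: conn=7 S1=7 S2=24 S3=24 blocked=[]
Op 2: conn=-5 S1=-5 S2=24 S3=24 blocked=[1, 2, 3]
Op 3: conn=-16 S1=-16 S2=24 S3=24 blocked=[1, 2, 3]
Op 4: conn=-25 S1=-25 S2=24 S3=24 blocked=[1, 2, 3]
Op 5: conn=2 S1=-25 S2=24 S3=24 blocked=[1]
Op 6: conn=2 S1=-25 S2=30 S3=24 blocked=[1]
Op 7: conn=28 S1=-25 S2=30 S3=24 blocked=[1]
Op 8: conn=54 S1=-25 S2=30 S3=24 blocked=[1]
Op 9: conn=45 S1=-25 S2=21 S3=24 blocked=[1]
Op 10: conn=45 S1=-25 S2=39 S3=24 blocked=[1]

Answer: S1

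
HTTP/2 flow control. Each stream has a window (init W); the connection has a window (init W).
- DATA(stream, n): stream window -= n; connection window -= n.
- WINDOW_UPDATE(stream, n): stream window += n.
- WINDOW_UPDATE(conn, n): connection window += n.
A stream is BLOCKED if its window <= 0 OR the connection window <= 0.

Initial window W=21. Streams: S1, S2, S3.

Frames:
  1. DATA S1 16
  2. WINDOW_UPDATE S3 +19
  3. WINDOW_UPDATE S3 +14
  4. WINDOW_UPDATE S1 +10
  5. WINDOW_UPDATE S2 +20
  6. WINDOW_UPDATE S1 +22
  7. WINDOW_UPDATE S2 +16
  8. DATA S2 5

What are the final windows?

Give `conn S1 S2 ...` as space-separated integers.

Op 1: conn=5 S1=5 S2=21 S3=21 blocked=[]
Op 2: conn=5 S1=5 S2=21 S3=40 blocked=[]
Op 3: conn=5 S1=5 S2=21 S3=54 blocked=[]
Op 4: conn=5 S1=15 S2=21 S3=54 blocked=[]
Op 5: conn=5 S1=15 S2=41 S3=54 blocked=[]
Op 6: conn=5 S1=37 S2=41 S3=54 blocked=[]
Op 7: conn=5 S1=37 S2=57 S3=54 blocked=[]
Op 8: conn=0 S1=37 S2=52 S3=54 blocked=[1, 2, 3]

Answer: 0 37 52 54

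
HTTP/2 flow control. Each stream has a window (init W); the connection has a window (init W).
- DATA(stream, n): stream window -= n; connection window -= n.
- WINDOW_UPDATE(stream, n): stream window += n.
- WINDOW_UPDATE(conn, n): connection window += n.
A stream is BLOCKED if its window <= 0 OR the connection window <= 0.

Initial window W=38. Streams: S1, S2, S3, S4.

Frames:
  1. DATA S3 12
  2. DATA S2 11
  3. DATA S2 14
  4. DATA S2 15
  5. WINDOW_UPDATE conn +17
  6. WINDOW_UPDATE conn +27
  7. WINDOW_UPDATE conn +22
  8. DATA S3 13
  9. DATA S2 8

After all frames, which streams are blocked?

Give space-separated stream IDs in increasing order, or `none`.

Answer: S2

Derivation:
Op 1: conn=26 S1=38 S2=38 S3=26 S4=38 blocked=[]
Op 2: conn=15 S1=38 S2=27 S3=26 S4=38 blocked=[]
Op 3: conn=1 S1=38 S2=13 S3=26 S4=38 blocked=[]
Op 4: conn=-14 S1=38 S2=-2 S3=26 S4=38 blocked=[1, 2, 3, 4]
Op 5: conn=3 S1=38 S2=-2 S3=26 S4=38 blocked=[2]
Op 6: conn=30 S1=38 S2=-2 S3=26 S4=38 blocked=[2]
Op 7: conn=52 S1=38 S2=-2 S3=26 S4=38 blocked=[2]
Op 8: conn=39 S1=38 S2=-2 S3=13 S4=38 blocked=[2]
Op 9: conn=31 S1=38 S2=-10 S3=13 S4=38 blocked=[2]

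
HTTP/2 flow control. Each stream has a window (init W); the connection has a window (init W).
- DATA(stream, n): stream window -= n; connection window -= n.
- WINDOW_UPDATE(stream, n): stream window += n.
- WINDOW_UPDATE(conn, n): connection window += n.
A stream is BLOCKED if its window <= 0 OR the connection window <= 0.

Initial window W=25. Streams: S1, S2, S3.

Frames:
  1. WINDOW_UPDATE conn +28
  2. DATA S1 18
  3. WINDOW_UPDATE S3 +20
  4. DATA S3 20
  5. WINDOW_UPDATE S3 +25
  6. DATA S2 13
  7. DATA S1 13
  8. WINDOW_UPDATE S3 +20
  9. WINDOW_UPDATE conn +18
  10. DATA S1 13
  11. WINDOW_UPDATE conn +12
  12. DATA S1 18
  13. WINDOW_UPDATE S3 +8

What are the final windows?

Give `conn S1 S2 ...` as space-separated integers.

Op 1: conn=53 S1=25 S2=25 S3=25 blocked=[]
Op 2: conn=35 S1=7 S2=25 S3=25 blocked=[]
Op 3: conn=35 S1=7 S2=25 S3=45 blocked=[]
Op 4: conn=15 S1=7 S2=25 S3=25 blocked=[]
Op 5: conn=15 S1=7 S2=25 S3=50 blocked=[]
Op 6: conn=2 S1=7 S2=12 S3=50 blocked=[]
Op 7: conn=-11 S1=-6 S2=12 S3=50 blocked=[1, 2, 3]
Op 8: conn=-11 S1=-6 S2=12 S3=70 blocked=[1, 2, 3]
Op 9: conn=7 S1=-6 S2=12 S3=70 blocked=[1]
Op 10: conn=-6 S1=-19 S2=12 S3=70 blocked=[1, 2, 3]
Op 11: conn=6 S1=-19 S2=12 S3=70 blocked=[1]
Op 12: conn=-12 S1=-37 S2=12 S3=70 blocked=[1, 2, 3]
Op 13: conn=-12 S1=-37 S2=12 S3=78 blocked=[1, 2, 3]

Answer: -12 -37 12 78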